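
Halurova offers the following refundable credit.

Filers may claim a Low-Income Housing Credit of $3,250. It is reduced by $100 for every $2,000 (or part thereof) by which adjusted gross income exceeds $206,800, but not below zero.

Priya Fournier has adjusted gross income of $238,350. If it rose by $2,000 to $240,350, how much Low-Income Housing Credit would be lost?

At $238,350 — income exceeds $206,800 by $31,550, which is 16 full-or-partial $2,000 increments; reduction = 16 × $100 = $1,600, leaving $1,650.
At $240,350 — income exceeds $206,800 by $33,550, which is 17 full-or-partial $2,000 increments; reduction = 17 × $100 = $1,700, leaving $1,550.
Lost: $1,650 − $1,550 = $100.

$100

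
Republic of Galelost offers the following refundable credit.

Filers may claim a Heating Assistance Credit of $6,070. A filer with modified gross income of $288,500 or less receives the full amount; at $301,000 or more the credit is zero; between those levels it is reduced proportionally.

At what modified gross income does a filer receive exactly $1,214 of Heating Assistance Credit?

$298,500

$1,214 is 1,214/6,070 of the full $6,070, so 4,856/6,070 of the $12,500 range has been used: income = $288,500 + $12,500 × 4,856/6,070 = $298,500.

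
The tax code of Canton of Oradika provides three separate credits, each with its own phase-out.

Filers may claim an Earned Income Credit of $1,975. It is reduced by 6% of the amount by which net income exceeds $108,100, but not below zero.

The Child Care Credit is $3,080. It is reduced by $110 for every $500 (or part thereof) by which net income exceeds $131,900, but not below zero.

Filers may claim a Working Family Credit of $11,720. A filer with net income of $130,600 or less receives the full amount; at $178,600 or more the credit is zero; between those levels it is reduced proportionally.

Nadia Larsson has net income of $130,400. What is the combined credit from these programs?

Earned Income Credit: 6% of the $22,300 excess over $108,100 is $1,338; credit = $1,975 − $1,338 = $637.
Child Care Credit: $130,400 is at or below the $131,900 threshold, so the full $3,080 applies.
Working Family Credit: $130,400 is at or below the $130,600 threshold, so the full $11,720 applies.
Total: $637 + $3,080 + $11,720 = $15,437.

$15,437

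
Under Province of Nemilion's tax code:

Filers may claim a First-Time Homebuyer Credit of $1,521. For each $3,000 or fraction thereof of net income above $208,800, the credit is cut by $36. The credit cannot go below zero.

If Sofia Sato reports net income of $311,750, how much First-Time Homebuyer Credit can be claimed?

First-Time Homebuyer Credit: income exceeds $208,800 by $102,950, which is 35 full-or-partial $3,000 increments; reduction = 35 × $36 = $1,260, leaving $261.

$261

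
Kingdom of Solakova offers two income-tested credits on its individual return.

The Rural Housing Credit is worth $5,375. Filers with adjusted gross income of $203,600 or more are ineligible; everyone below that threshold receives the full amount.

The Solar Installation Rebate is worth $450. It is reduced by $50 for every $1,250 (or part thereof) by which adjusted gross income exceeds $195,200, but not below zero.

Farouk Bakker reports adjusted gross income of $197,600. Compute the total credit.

$5,725

Rural Housing Credit: $197,600 is below the $203,600 cutoff, so the full $5,375 applies.
Solar Installation Rebate: income exceeds $195,200 by $2,400, which is 2 full-or-partial $1,250 increments; reduction = 2 × $50 = $100, leaving $350.
Total: $5,375 + $350 = $5,725.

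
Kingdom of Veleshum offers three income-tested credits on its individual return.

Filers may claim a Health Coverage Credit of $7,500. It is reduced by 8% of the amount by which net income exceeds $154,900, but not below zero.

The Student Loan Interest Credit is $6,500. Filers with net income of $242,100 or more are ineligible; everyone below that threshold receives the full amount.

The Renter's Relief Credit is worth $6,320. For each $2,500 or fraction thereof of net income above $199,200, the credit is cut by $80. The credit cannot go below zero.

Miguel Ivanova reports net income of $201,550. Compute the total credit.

$16,508

Health Coverage Credit: 8% of the $46,650 excess over $154,900 is $3,732; credit = $7,500 − $3,732 = $3,768.
Student Loan Interest Credit: $201,550 is below the $242,100 cutoff, so the full $6,500 applies.
Renter's Relief Credit: income exceeds $199,200 by $2,350, which is 1 full-or-partial $2,500 increment; reduction = 1 × $80 = $80, leaving $6,240.
Total: $3,768 + $6,500 + $6,240 = $16,508.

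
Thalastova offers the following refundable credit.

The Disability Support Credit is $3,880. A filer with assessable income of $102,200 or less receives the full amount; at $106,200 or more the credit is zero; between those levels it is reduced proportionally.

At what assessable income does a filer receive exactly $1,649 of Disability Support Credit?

$1,649 is 1,649/3,880 of the full $3,880, so 2,231/3,880 of the $4,000 range has been used: income = $102,200 + $4,000 × 2,231/3,880 = $104,500.

$104,500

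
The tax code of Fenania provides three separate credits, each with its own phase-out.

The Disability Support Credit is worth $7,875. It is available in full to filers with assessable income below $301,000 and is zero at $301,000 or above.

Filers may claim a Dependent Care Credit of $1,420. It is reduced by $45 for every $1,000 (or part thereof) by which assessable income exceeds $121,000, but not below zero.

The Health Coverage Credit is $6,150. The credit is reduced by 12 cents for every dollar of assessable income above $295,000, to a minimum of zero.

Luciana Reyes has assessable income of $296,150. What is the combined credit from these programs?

$13,887

Disability Support Credit: $296,150 is below the $301,000 cutoff, so the full $7,875 applies.
Dependent Care Credit: income exceeds $121,000 by $175,150 → 176 increments × $45 = $7,920 ≥ base, so the credit is $0.
Health Coverage Credit: 12% of the $1,150 excess over $295,000 is $138; credit = $6,150 − $138 = $6,012.
Total: $7,875 + $0 + $6,012 = $13,887.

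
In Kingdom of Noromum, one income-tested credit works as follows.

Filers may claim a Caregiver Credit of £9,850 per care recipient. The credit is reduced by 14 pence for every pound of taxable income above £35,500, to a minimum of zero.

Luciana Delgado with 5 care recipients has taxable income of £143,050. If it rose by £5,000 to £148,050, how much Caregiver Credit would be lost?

£700

At £143,050 — base = 5 × £9,850 = £49,250. 14% of the £107,550 excess over £35,500 is £15,057; credit = £49,250 − £15,057 = £34,193.
At £148,050 — base = 5 × £9,850 = £49,250. 14% of the £112,550 excess over £35,500 is £15,757; credit = £49,250 − £15,757 = £33,493.
Lost: £34,193 − £33,493 = £700.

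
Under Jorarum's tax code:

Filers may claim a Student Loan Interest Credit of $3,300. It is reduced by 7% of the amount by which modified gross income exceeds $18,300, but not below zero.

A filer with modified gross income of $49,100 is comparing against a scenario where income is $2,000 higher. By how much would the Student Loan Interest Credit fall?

At $49,100 — 7% of the $30,800 excess over $18,300 is $2,156; credit = $3,300 − $2,156 = $1,144.
At $51,100 — 7% of the $32,800 excess over $18,300 is $2,296; credit = $3,300 − $2,296 = $1,004.
Lost: $1,144 − $1,004 = $140.

$140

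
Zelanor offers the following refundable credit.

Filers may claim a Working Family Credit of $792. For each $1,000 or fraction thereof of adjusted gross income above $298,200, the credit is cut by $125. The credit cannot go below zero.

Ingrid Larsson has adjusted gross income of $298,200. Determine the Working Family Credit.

$792

Working Family Credit: $298,200 is at or below the $298,200 threshold, so the full $792 applies.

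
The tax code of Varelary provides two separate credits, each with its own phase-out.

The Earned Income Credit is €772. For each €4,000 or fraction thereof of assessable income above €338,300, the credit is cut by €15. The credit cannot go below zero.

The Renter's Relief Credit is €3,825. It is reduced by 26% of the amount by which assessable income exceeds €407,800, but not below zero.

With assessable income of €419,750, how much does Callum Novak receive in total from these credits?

€1,175

Earned Income Credit: income exceeds €338,300 by €81,450, which is 21 full-or-partial €4,000 increments; reduction = 21 × €15 = €315, leaving €457.
Renter's Relief Credit: 26% of the €11,950 excess over €407,800 is €3,107; credit = €3,825 − €3,107 = €718.
Total: €457 + €718 = €1,175.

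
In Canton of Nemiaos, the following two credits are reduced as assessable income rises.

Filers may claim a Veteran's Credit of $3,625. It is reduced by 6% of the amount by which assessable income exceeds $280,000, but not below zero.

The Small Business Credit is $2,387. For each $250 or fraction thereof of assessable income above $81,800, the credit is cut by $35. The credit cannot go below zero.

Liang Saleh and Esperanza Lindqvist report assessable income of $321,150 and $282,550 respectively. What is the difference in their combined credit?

Liang ($321,150): Veteran's Credit: 6% of the $41,150 excess over $280,000 is $2,469; credit = $3,625 − $2,469 = $1,156. Small Business Credit: income exceeds $81,800 by $239,350 → 958 increments × $35 = $33,530 ≥ base, so the credit is $0. total $1,156 + $0 = $1,156
Esperanza ($282,550): Veteran's Credit: 6% of the $2,550 excess over $280,000 is $153; credit = $3,625 − $153 = $3,472. Small Business Credit: income exceeds $81,800 by $200,750 → 803 increments × $35 = $28,105 ≥ base, so the credit is $0. total $3,472 + $0 = $3,472
Difference: |$1,156 − $3,472| = $2,316.

$2,316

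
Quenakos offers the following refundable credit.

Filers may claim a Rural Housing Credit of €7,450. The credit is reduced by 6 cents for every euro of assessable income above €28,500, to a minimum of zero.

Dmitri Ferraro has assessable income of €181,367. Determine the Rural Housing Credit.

€0

Rural Housing Credit: 6% of the €152,867 excess over €28,500 is €9,172.02 ≥ base, so the credit is €0.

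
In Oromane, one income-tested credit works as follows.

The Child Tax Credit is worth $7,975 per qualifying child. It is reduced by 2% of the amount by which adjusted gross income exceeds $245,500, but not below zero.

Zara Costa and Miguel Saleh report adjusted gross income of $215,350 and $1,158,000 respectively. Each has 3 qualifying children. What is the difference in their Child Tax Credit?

$18,250

Zara ($215,350): Child Tax Credit: base = 3 × $7,975 = $23,925. $215,350 is at or below the $245,500 threshold, so the full $23,925 applies.
Miguel ($1,158,000): Child Tax Credit: base = 3 × $7,975 = $23,925. 2% of the $912,500 excess over $245,500 is $18,250; credit = $23,925 − $18,250 = $5,675.
Difference: |$23,925 − $5,675| = $18,250.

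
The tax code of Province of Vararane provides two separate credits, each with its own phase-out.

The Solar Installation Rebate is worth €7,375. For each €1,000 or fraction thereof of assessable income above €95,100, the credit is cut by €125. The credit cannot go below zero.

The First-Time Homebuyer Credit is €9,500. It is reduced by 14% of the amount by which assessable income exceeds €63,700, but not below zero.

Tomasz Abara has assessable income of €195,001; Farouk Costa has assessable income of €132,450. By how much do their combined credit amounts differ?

€2,625

Tomasz (€195,001): Solar Installation Rebate: income exceeds €95,100 by €99,901 → 100 increments × €125 = €12,500 ≥ base, so the credit is €0. First-Time Homebuyer Credit: 14% of the €131,301 excess over €63,700 is €18,382.14 ≥ base, so the credit is €0. total €0 + €0 = €0
Farouk (€132,450): Solar Installation Rebate: income exceeds €95,100 by €37,350, which is 38 full-or-partial €1,000 increments; reduction = 38 × €125 = €4,750, leaving €2,625. First-Time Homebuyer Credit: 14% of the €68,750 excess over €63,700 is €9,625 ≥ base, so the credit is €0. total €2,625 + €0 = €2,625
Difference: |€0 − €2,625| = €2,625.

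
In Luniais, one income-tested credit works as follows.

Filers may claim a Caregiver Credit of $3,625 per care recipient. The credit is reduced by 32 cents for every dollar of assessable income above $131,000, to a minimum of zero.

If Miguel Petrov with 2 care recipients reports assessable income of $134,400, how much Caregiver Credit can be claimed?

Caregiver Credit: base = 2 × $3,625 = $7,250. 32% of the $3,400 excess over $131,000 is $1,088; credit = $7,250 − $1,088 = $6,162.

$6,162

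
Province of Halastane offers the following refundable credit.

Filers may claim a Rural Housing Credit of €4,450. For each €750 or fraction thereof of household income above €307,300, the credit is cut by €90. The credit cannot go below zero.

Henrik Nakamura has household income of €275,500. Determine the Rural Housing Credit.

Rural Housing Credit: €275,500 is at or below the €307,300 threshold, so the full €4,450 applies.

€4,450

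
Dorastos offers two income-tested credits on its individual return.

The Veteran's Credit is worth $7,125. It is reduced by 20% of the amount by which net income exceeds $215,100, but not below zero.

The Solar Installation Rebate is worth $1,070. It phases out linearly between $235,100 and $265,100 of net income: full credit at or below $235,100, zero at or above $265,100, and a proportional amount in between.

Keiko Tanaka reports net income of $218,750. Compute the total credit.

Veteran's Credit: 20% of the $3,650 excess over $215,100 is $730; credit = $7,125 − $730 = $6,395.
Solar Installation Rebate: $218,750 is at or below the $235,100 threshold, so the full $1,070 applies.
Total: $6,395 + $1,070 = $7,465.

$7,465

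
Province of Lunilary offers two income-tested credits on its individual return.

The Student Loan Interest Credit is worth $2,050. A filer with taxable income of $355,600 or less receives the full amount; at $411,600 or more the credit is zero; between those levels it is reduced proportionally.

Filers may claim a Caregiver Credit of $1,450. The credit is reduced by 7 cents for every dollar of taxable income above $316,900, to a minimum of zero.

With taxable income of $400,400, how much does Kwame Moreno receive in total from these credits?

Student Loan Interest Credit: $400,400 is $44,800 into a $56,000 phase-out range, leaving 11,200/56,000 of the credit: $2,050 × 11,200/56,000 = $410.
Caregiver Credit: 7% of the $83,500 excess over $316,900 is $5,845 ≥ base, so the credit is $0.
Total: $410 + $0 = $410.

$410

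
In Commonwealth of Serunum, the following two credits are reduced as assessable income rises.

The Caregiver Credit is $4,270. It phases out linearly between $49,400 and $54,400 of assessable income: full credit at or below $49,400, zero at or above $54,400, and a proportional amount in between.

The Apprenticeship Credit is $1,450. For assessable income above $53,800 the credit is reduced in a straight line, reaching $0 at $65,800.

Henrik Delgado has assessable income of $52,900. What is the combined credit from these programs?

$2,731

Caregiver Credit: $52,900 is $3,500 into a $5,000 phase-out range, leaving 1,500/5,000 of the credit: $4,270 × 1,500/5,000 = $1,281.
Apprenticeship Credit: $52,900 is at or below the $53,800 threshold, so the full $1,450 applies.
Total: $1,281 + $1,450 = $2,731.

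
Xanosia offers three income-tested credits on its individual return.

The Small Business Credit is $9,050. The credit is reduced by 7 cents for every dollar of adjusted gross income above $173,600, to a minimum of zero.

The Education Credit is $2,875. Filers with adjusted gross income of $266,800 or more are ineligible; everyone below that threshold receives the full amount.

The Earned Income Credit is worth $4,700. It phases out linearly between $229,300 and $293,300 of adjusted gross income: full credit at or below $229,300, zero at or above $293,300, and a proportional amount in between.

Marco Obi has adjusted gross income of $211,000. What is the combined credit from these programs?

$14,007

Small Business Credit: 7% of the $37,400 excess over $173,600 is $2,618; credit = $9,050 − $2,618 = $6,432.
Education Credit: $211,000 is below the $266,800 cutoff, so the full $2,875 applies.
Earned Income Credit: $211,000 is at or below the $229,300 threshold, so the full $4,700 applies.
Total: $6,432 + $2,875 + $4,700 = $14,007.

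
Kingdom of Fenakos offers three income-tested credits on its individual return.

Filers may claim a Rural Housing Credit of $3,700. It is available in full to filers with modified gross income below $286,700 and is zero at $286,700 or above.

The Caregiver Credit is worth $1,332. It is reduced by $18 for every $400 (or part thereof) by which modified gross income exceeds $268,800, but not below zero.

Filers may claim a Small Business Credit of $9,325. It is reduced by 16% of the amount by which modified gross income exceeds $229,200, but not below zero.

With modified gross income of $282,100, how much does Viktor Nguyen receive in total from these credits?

$5,281

Rural Housing Credit: $282,100 is below the $286,700 cutoff, so the full $3,700 applies.
Caregiver Credit: income exceeds $268,800 by $13,300, which is 34 full-or-partial $400 increments; reduction = 34 × $18 = $612, leaving $720.
Small Business Credit: 16% of the $52,900 excess over $229,200 is $8,464; credit = $9,325 − $8,464 = $861.
Total: $3,700 + $720 + $861 = $5,281.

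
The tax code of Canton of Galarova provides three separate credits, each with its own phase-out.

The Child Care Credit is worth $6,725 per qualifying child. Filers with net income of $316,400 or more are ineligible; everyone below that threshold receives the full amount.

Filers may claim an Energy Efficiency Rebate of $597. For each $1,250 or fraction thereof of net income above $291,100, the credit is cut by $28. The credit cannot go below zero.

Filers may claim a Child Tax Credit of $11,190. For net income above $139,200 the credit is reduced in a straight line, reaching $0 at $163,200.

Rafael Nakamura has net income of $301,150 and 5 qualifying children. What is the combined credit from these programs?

Child Care Credit: base = 5 × $6,725 = $33,625. $301,150 is below the $316,400 cutoff, so the full $33,625 applies.
Energy Efficiency Rebate: income exceeds $291,100 by $10,050, which is 9 full-or-partial $1,250 increments; reduction = 9 × $28 = $252, leaving $345.
Child Tax Credit: $301,150 is at or above $163,200, so the credit is $0.
Total: $33,625 + $345 + $0 = $33,970.

$33,970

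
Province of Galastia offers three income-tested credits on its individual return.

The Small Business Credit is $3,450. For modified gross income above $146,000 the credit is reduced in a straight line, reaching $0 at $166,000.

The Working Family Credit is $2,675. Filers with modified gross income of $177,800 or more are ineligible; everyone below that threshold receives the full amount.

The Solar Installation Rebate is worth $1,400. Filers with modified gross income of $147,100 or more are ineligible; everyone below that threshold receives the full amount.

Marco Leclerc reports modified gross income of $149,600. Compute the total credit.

Small Business Credit: $149,600 is $3,600 into a $20,000 phase-out range, leaving 16,400/20,000 of the credit: $3,450 × 16,400/20,000 = $2,829.
Working Family Credit: $149,600 is below the $177,800 cutoff, so the full $2,675 applies.
Solar Installation Rebate: $149,600 meets or exceeds the $147,100 cutoff, so the credit is $0.
Total: $2,829 + $2,675 + $0 = $5,504.

$5,504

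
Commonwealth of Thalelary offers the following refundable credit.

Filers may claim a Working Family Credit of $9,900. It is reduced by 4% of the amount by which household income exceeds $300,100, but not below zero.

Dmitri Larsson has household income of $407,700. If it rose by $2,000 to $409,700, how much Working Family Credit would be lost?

$80

At $407,700 — 4% of the $107,600 excess over $300,100 is $4,304; credit = $9,900 − $4,304 = $5,596.
At $409,700 — 4% of the $109,600 excess over $300,100 is $4,384; credit = $9,900 − $4,384 = $5,516.
Lost: $5,596 − $5,516 = $80.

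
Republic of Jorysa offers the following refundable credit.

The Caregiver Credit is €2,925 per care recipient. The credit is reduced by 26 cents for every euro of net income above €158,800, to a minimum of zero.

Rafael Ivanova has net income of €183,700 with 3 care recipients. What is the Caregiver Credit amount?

€2,301

Caregiver Credit: base = 3 × €2,925 = €8,775. 26% of the €24,900 excess over €158,800 is €6,474; credit = €8,775 − €6,474 = €2,301.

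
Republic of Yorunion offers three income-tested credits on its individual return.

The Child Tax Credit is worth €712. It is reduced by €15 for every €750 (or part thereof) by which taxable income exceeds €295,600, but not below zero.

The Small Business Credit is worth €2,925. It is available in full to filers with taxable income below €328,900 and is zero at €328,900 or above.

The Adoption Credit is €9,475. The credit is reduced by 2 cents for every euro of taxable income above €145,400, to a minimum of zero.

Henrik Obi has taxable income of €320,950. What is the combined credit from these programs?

€9,091

Child Tax Credit: income exceeds €295,600 by €25,350, which is 34 full-or-partial €750 increments; reduction = 34 × €15 = €510, leaving €202.
Small Business Credit: €320,950 is below the €328,900 cutoff, so the full €2,925 applies.
Adoption Credit: 2% of the €175,550 excess over €145,400 is €3,511; credit = €9,475 − €3,511 = €5,964.
Total: €202 + €2,925 + €5,964 = €9,091.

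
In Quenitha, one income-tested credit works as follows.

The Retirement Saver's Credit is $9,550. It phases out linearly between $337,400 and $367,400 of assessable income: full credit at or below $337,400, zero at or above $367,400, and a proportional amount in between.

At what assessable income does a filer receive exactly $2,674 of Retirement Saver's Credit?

$2,674 is 2,674/9,550 of the full $9,550, so 6,876/9,550 of the $30,000 range has been used: income = $337,400 + $30,000 × 6,876/9,550 = $359,000.

$359,000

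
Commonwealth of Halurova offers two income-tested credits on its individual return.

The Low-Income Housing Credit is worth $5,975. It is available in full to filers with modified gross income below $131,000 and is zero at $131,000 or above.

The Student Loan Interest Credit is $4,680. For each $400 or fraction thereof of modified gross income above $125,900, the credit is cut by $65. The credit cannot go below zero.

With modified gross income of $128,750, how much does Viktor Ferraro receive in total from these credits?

Low-Income Housing Credit: $128,750 is below the $131,000 cutoff, so the full $5,975 applies.
Student Loan Interest Credit: income exceeds $125,900 by $2,850, which is 8 full-or-partial $400 increments; reduction = 8 × $65 = $520, leaving $4,160.
Total: $5,975 + $4,160 = $10,135.

$10,135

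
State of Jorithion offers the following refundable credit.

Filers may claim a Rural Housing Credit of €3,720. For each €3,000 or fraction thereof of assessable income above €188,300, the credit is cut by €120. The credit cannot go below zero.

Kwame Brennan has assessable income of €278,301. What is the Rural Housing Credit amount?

€0

Rural Housing Credit: income exceeds €188,300 by €90,001 → 31 increments × €120 = €3,720 ≥ base, so the credit is €0.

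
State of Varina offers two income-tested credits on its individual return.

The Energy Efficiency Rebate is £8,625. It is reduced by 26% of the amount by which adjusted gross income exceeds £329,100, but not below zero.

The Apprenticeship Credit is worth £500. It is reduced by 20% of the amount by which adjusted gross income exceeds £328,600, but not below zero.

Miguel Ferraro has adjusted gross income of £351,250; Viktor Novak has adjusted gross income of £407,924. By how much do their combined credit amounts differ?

Miguel (£351,250): Energy Efficiency Rebate: 26% of the £22,150 excess over £329,100 is £5,759; credit = £8,625 − £5,759 = £2,866. Apprenticeship Credit: 20% of the £22,650 excess over £328,600 is £4,530 ≥ base, so the credit is £0. total £2,866 + £0 = £2,866
Viktor (£407,924): Energy Efficiency Rebate: 26% of the £78,824 excess over £329,100 is £20,494.24 ≥ base, so the credit is £0. Apprenticeship Credit: 20% of the £79,324 excess over £328,600 is £15,864.80 ≥ base, so the credit is £0. total £0 + £0 = £0
Difference: |£2,866 − £0| = £2,866.

£2,866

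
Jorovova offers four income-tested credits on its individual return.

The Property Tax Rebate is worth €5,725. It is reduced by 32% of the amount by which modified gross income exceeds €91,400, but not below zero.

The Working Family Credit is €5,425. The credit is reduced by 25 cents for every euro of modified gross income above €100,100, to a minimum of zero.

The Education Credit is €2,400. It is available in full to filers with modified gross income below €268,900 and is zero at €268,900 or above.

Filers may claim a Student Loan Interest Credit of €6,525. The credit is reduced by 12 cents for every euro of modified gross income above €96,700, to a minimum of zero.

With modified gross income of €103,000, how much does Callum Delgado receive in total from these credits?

€14,882

Property Tax Rebate: 32% of the €11,600 excess over €91,400 is €3,712; credit = €5,725 − €3,712 = €2,013.
Working Family Credit: 25% of the €2,900 excess over €100,100 is €725; credit = €5,425 − €725 = €4,700.
Education Credit: €103,000 is below the €268,900 cutoff, so the full €2,400 applies.
Student Loan Interest Credit: 12% of the €6,300 excess over €96,700 is €756; credit = €6,525 − €756 = €5,769.
Total: €2,013 + €4,700 + €2,400 + €5,769 = €14,882.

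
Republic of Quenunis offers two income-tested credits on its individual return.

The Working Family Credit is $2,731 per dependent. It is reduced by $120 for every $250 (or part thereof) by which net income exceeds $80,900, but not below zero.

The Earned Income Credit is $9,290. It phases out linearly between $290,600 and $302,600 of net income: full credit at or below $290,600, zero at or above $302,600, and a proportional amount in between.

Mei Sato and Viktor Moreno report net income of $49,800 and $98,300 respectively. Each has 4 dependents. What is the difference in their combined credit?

Mei ($49,800): Working Family Credit: base = 4 × $2,731 = $10,924. $49,800 is at or below the $80,900 threshold, so the full $10,924 applies. Earned Income Credit: $49,800 is at or below the $290,600 threshold, so the full $9,290 applies. total $10,924 + $9,290 = $20,214
Viktor ($98,300): Working Family Credit: base = 4 × $2,731 = $10,924. income exceeds $80,900 by $17,400, which is 70 full-or-partial $250 increments; reduction = 70 × $120 = $8,400, leaving $2,524. Earned Income Credit: $98,300 is at or below the $290,600 threshold, so the full $9,290 applies. total $2,524 + $9,290 = $11,814
Difference: |$20,214 − $11,814| = $8,400.

$8,400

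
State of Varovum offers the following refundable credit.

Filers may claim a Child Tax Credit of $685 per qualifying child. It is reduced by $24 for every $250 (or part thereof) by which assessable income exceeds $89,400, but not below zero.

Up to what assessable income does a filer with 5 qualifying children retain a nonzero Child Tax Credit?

Full credit = 5 × $685 = $3,425.
After 142 increments the reduction is 142 × $24 = $3,408, leaving $17; one more increment wipes it out. Increment 142 ends at excess 142 × $250 = $35,500, so the highest qualifying income is $89,400 + $35,500 = $124,900.

$124,900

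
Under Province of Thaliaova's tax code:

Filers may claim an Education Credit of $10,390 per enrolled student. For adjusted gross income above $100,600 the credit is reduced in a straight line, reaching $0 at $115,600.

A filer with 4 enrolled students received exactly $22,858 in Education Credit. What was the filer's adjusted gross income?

Full credit = 4 × $10,390 = $41,560.
$22,858 is 22,858/41,560 of the full $41,560, so 18,702/41,560 of the $15,000 range has been used: income = $100,600 + $15,000 × 18,702/41,560 = $107,350.

$107,350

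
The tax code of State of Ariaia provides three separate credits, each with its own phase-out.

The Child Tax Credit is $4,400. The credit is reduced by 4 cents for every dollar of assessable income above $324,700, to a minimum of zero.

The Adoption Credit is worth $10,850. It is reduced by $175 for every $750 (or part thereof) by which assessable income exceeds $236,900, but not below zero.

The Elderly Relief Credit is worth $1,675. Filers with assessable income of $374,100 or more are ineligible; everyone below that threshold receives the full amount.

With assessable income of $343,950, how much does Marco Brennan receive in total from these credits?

Child Tax Credit: 4% of the $19,250 excess over $324,700 is $770; credit = $4,400 − $770 = $3,630.
Adoption Credit: income exceeds $236,900 by $107,050 → 143 increments × $175 = $25,025 ≥ base, so the credit is $0.
Elderly Relief Credit: $343,950 is below the $374,100 cutoff, so the full $1,675 applies.
Total: $3,630 + $0 + $1,675 = $5,305.

$5,305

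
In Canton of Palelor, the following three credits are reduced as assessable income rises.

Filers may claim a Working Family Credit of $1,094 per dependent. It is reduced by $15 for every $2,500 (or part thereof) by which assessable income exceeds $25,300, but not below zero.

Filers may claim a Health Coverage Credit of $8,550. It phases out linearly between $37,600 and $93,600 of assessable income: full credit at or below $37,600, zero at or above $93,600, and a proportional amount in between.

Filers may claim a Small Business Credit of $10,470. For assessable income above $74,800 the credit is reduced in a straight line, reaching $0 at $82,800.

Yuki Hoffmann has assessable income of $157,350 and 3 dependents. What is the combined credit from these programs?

Working Family Credit: base = 3 × $1,094 = $3,282. income exceeds $25,300 by $132,050, which is 53 full-or-partial $2,500 increments; reduction = 53 × $15 = $795, leaving $2,487.
Health Coverage Credit: $157,350 is at or above $93,600, so the credit is $0.
Small Business Credit: $157,350 is at or above $82,800, so the credit is $0.
Total: $2,487 + $0 + $0 = $2,487.

$2,487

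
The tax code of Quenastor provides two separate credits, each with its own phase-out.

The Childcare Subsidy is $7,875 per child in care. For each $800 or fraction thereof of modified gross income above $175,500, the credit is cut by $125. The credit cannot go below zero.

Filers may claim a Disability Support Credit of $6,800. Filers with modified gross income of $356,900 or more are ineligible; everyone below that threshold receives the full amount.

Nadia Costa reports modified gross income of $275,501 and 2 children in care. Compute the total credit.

Childcare Subsidy: base = 2 × $7,875 = $15,750. income exceeds $175,500 by $100,001 → 126 increments × $125 = $15,750 ≥ base, so the credit is $0.
Disability Support Credit: $275,501 is below the $356,900 cutoff, so the full $6,800 applies.
Total: $0 + $6,800 = $6,800.

$6,800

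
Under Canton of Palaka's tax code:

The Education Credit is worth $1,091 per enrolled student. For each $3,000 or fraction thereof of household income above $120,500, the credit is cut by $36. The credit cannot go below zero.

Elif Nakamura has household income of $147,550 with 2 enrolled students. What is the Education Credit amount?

$1,822

Education Credit: base = 2 × $1,091 = $2,182. income exceeds $120,500 by $27,050, which is 10 full-or-partial $3,000 increments; reduction = 10 × $36 = $360, leaving $1,822.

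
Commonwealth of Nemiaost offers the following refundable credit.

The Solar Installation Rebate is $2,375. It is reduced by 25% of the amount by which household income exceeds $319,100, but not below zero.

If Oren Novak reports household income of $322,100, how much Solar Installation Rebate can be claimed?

$1,625

Solar Installation Rebate: 25% of the $3,000 excess over $319,100 is $750; credit = $2,375 − $750 = $1,625.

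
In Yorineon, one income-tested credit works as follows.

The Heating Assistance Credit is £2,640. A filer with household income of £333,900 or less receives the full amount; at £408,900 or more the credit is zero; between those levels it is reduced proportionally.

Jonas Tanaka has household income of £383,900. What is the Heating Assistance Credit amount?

£880

Heating Assistance Credit: £383,900 is £50,000 into a £75,000 phase-out range, leaving 25,000/75,000 of the credit: £2,640 × 25,000/75,000 = £880.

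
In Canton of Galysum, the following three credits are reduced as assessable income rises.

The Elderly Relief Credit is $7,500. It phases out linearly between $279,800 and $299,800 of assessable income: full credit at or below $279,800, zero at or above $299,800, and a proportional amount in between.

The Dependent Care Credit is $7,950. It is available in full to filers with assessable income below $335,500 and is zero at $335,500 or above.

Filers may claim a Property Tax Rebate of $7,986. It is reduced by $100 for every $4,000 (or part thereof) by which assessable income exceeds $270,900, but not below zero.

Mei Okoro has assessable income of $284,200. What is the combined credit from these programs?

Elderly Relief Credit: $284,200 is $4,400 into a $20,000 phase-out range, leaving 15,600/20,000 of the credit: $7,500 × 15,600/20,000 = $5,850.
Dependent Care Credit: $284,200 is below the $335,500 cutoff, so the full $7,950 applies.
Property Tax Rebate: income exceeds $270,900 by $13,300, which is 4 full-or-partial $4,000 increments; reduction = 4 × $100 = $400, leaving $7,586.
Total: $5,850 + $7,950 + $7,586 = $21,386.

$21,386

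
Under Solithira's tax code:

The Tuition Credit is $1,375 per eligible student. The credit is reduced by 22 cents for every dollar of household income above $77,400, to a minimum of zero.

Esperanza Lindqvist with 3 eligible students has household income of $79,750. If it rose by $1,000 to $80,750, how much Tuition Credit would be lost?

At $79,750 — base = 3 × $1,375 = $4,125. 22% of the $2,350 excess over $77,400 is $517; credit = $4,125 − $517 = $3,608.
At $80,750 — base = 3 × $1,375 = $4,125. 22% of the $3,350 excess over $77,400 is $737; credit = $4,125 − $737 = $3,388.
Lost: $3,608 − $3,388 = $220.

$220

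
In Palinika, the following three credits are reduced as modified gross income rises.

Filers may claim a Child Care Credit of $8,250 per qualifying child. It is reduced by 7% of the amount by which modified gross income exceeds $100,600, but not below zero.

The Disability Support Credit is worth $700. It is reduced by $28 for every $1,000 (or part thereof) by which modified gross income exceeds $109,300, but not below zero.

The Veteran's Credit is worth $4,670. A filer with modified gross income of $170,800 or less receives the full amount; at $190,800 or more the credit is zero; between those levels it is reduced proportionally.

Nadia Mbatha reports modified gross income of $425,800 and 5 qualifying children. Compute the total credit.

Child Care Credit: base = 5 × $8,250 = $41,250. 7% of the $325,200 excess over $100,600 is $22,764; credit = $41,250 − $22,764 = $18,486.
Disability Support Credit: income exceeds $109,300 by $316,500 → 317 increments × $28 = $8,876 ≥ base, so the credit is $0.
Veteran's Credit: $425,800 is at or above $190,800, so the credit is $0.
Total: $18,486 + $0 + $0 = $18,486.

$18,486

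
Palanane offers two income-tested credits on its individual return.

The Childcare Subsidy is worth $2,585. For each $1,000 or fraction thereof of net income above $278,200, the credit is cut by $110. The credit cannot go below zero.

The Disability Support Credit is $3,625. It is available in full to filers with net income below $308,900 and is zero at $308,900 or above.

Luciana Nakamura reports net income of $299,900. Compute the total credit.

Childcare Subsidy: income exceeds $278,200 by $21,700, which is 22 full-or-partial $1,000 increments; reduction = 22 × $110 = $2,420, leaving $165.
Disability Support Credit: $299,900 is below the $308,900 cutoff, so the full $3,625 applies.
Total: $165 + $3,625 = $3,790.

$3,790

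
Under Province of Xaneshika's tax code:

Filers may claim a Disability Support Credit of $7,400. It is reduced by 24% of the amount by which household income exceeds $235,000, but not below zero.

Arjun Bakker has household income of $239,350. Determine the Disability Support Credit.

$6,356

Disability Support Credit: 24% of the $4,350 excess over $235,000 is $1,044; credit = $7,400 − $1,044 = $6,356.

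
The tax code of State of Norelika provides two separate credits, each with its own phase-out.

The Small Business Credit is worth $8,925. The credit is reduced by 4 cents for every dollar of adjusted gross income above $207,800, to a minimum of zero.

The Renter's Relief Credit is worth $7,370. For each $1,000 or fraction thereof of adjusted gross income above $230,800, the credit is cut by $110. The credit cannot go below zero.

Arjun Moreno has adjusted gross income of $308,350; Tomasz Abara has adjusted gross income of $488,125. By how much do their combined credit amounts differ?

Arjun ($308,350): Small Business Credit: 4% of the $100,550 excess over $207,800 is $4,022; credit = $8,925 − $4,022 = $4,903. Renter's Relief Credit: income exceeds $230,800 by $77,550 → 78 increments × $110 = $8,580 ≥ base, so the credit is $0. total $4,903 + $0 = $4,903
Tomasz ($488,125): Small Business Credit: 4% of the $280,325 excess over $207,800 is $11,213 ≥ base, so the credit is $0. Renter's Relief Credit: income exceeds $230,800 by $257,325 → 258 increments × $110 = $28,380 ≥ base, so the credit is $0. total $0 + $0 = $0
Difference: |$4,903 − $0| = $4,903.

$4,903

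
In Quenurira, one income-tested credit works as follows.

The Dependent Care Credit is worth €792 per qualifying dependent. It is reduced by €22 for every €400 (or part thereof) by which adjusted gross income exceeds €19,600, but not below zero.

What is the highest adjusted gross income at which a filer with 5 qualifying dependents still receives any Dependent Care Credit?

€91,200

Full credit = 5 × €792 = €3,960.
After 179 increments the reduction is 179 × €22 = €3,938, leaving €22; one more increment wipes it out. Increment 179 ends at excess 179 × €400 = €71,600, so the highest qualifying income is €19,600 + €71,600 = €91,200.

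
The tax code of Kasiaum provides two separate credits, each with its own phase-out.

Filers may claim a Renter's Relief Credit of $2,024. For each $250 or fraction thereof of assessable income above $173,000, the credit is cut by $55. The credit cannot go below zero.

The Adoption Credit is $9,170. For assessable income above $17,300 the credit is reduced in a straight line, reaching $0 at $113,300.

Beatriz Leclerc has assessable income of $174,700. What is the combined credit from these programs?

$1,639

Renter's Relief Credit: income exceeds $173,000 by $1,700, which is 7 full-or-partial $250 increments; reduction = 7 × $55 = $385, leaving $1,639.
Adoption Credit: $174,700 is at or above $113,300, so the credit is $0.
Total: $1,639 + $0 = $1,639.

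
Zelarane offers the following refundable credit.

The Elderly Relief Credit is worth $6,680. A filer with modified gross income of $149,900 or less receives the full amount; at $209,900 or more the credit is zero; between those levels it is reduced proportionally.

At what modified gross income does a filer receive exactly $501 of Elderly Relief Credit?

$501 is 501/6,680 of the full $6,680, so 6,179/6,680 of the $60,000 range has been used: income = $149,900 + $60,000 × 6,179/6,680 = $205,400.

$205,400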